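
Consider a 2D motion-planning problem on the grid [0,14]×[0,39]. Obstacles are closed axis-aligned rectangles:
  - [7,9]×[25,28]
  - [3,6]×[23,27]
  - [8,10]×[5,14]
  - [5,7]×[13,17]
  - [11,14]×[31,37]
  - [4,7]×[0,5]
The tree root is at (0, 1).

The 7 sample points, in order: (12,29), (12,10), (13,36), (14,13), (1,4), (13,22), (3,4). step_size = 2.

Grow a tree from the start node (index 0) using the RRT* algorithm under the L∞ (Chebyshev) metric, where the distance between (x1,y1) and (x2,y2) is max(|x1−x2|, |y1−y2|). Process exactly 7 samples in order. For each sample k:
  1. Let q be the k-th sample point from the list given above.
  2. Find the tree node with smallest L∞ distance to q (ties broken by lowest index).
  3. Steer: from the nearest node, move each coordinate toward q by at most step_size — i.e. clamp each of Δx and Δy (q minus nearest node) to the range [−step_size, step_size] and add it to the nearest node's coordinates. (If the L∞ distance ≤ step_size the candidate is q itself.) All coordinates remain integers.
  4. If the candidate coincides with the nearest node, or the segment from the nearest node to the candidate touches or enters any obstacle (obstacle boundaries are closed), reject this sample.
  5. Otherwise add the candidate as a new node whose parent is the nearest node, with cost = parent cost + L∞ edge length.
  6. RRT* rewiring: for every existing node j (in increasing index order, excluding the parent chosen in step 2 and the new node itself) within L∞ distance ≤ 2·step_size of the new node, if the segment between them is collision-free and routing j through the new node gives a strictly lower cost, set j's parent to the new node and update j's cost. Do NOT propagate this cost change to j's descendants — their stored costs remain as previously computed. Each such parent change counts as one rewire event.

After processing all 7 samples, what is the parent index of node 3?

Parent of node 3: 2

1. q=(12,29) nearest=0 d=28 new=(2,3) → add node 1 parent=0 cost=2
2. q=(12,10) nearest=1 d=10 new=(4,5) → blocked by [4,7]×[0,5], reject
3. q=(13,36) nearest=1 d=33 new=(4,5) → blocked by [4,7]×[0,5], reject
4. q=(14,13) nearest=1 d=12 new=(4,5) → blocked by [4,7]×[0,5], reject
5. q=(1,4) nearest=1 d=1 new=(1,4) → add node 2 parent=1 cost=3
6. q=(13,22) nearest=2 d=18 new=(3,6) → add node 3 parent=2 cost=5
7. q=(3,4) nearest=1 d=1 new=(3,4) → add node 4 parent=1 cost=3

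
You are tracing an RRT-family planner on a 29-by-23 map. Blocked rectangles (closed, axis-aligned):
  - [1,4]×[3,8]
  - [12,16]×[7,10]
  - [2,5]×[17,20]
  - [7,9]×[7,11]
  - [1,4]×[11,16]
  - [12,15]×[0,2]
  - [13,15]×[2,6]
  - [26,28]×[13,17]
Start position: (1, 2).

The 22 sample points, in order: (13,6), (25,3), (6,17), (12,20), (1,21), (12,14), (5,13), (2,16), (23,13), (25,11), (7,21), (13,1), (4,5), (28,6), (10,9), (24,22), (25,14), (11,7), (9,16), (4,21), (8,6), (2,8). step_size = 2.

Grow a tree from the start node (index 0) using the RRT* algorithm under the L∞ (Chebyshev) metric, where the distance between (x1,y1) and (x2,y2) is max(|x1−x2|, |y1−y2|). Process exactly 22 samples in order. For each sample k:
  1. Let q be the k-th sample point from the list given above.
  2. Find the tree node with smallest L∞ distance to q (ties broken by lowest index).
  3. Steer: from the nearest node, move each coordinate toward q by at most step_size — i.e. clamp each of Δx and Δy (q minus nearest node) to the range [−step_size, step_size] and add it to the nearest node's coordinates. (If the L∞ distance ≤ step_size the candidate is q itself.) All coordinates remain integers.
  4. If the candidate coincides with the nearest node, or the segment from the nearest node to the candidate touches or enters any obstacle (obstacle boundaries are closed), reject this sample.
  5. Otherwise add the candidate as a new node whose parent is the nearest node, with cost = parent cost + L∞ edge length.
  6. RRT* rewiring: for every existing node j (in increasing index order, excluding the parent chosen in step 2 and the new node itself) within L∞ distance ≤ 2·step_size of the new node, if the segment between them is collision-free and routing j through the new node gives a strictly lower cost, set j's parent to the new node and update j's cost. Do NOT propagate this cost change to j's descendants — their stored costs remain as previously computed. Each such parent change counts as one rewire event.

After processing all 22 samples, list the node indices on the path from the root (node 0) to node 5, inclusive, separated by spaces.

1. q=(13,6) nearest=0 d=12 new=(3,4) → blocked by [1,4]×[3,8], reject
2. q=(25,3) nearest=0 d=24 new=(3,3) → blocked by [1,4]×[3,8], reject
3. q=(6,17) nearest=0 d=15 new=(3,4) → blocked by [1,4]×[3,8], reject
4. q=(12,20) nearest=0 d=18 new=(3,4) → blocked by [1,4]×[3,8], reject
5. q=(1,21) nearest=0 d=19 new=(1,4) → blocked by [1,4]×[3,8], reject
6. q=(12,14) nearest=0 d=12 new=(3,4) → blocked by [1,4]×[3,8], reject
7. q=(5,13) nearest=0 d=11 new=(3,4) → blocked by [1,4]×[3,8], reject
8. q=(2,16) nearest=0 d=14 new=(2,4) → blocked by [1,4]×[3,8], reject
9. q=(23,13) nearest=0 d=22 new=(3,4) → blocked by [1,4]×[3,8], reject
10. q=(25,11) nearest=0 d=24 new=(3,4) → blocked by [1,4]×[3,8], reject
11. q=(7,21) nearest=0 d=19 new=(3,4) → blocked by [1,4]×[3,8], reject
12. q=(13,1) nearest=0 d=12 new=(3,1) → add node 1 parent=0 cost=2
13. q=(4,5) nearest=0 d=3 new=(3,4) → blocked by [1,4]×[3,8], reject
14. q=(28,6) nearest=1 d=25 new=(5,3) → add node 2 parent=1 cost=4
15. q=(10,9) nearest=2 d=6 new=(7,5) → add node 3 parent=2 cost=6
16. q=(24,22) nearest=3 d=17 new=(9,7) → blocked by [7,9]×[7,11], reject
17. q=(25,14) nearest=3 d=18 new=(9,7) → blocked by [7,9]×[7,11], reject
18. q=(11,7) nearest=3 d=4 new=(9,7) → blocked by [7,9]×[7,11], reject
19. q=(9,16) nearest=3 d=11 new=(9,7) → blocked by [7,9]×[7,11], reject
20. q=(4,21) nearest=3 d=16 new=(5,7) → add node 4 parent=3 cost=8
21. q=(8,6) nearest=3 d=1 new=(8,6) → add node 5 parent=3 cost=7
22. q=(2,8) nearest=4 d=3 new=(3,8) → blocked by [1,4]×[3,8], reject

Path: 0 1 2 3 5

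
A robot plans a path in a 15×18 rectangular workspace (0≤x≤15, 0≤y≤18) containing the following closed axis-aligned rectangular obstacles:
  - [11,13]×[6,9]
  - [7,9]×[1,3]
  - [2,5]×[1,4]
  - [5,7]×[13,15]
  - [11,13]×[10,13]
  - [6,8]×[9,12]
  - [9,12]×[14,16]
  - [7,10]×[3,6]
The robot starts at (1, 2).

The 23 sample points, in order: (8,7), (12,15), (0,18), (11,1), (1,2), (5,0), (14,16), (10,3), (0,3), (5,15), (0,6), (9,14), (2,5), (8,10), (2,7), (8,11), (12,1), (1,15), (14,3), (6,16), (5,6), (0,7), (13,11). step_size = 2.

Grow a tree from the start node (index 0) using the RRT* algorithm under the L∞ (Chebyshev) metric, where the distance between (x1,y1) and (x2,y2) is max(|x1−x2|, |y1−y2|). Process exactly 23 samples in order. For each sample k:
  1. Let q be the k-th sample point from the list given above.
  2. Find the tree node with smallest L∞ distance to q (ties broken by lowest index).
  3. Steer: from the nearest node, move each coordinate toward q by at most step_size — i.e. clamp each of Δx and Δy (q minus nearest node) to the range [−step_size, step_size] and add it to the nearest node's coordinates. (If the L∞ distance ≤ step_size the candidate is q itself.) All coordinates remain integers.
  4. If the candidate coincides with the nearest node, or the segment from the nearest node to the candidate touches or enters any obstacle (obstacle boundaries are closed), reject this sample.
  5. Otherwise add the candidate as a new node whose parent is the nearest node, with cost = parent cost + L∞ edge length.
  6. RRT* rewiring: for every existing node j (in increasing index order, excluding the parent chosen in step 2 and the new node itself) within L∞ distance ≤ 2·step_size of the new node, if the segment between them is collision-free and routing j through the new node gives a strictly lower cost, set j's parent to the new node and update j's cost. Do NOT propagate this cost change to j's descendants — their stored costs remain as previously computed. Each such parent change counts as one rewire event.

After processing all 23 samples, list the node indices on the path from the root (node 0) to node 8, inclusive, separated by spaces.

Path: 0 1 3 5 8

1. q=(8,7) nearest=0 d=7 new=(3,4) → blocked by [2,5]×[1,4], reject
2. q=(12,15) nearest=0 d=13 new=(3,4) → blocked by [2,5]×[1,4], reject
3. q=(0,18) nearest=0 d=16 new=(0,4) → add node 1 parent=0 cost=2
4. q=(11,1) nearest=0 d=10 new=(3,1) → blocked by [2,5]×[1,4], reject
5. q=(1,2) nearest=0 d=0 → coincident, reject
6. q=(5,0) nearest=0 d=4 new=(3,0) → blocked by [2,5]×[1,4], reject
7. q=(14,16) nearest=0 d=14 new=(3,4) → blocked by [2,5]×[1,4], reject
8. q=(10,3) nearest=0 d=9 new=(3,3) → blocked by [2,5]×[1,4], reject
9. q=(0,3) nearest=0 d=1 new=(0,3) → add node 2 parent=0 cost=1
10. q=(5,15) nearest=1 d=11 new=(2,6) → add node 3 parent=1 cost=4
11. q=(0,6) nearest=1 d=2 new=(0,6) → add node 4 parent=1 cost=4
12. q=(9,14) nearest=3 d=8 new=(4,8) → add node 5 parent=3 cost=6
13. q=(2,5) nearest=3 d=1 new=(2,5) → add node 6 parent=3 cost=5
14. q=(8,10) nearest=5 d=4 new=(6,10) → blocked by [6,8]×[9,12], reject
15. q=(2,7) nearest=3 d=1 new=(2,7) → add node 7 parent=3 cost=5
16. q=(8,11) nearest=5 d=4 new=(6,10) → blocked by [6,8]×[9,12], reject
17. q=(12,1) nearest=5 d=8 new=(6,6) → add node 8 parent=5 cost=8
18. q=(1,15) nearest=5 d=7 new=(2,10) → add node 9 parent=5 cost=8
19. q=(14,3) nearest=8 d=8 new=(8,4) → blocked by [7,10]×[3,6], reject
20. q=(6,16) nearest=9 d=6 new=(4,12) → add node 10 parent=9 cost=10
21. q=(5,6) nearest=8 d=1 new=(5,6) → add node 11 parent=8 cost=9
22. q=(0,7) nearest=4 d=1 new=(0,7) → add node 12 parent=4 cost=5
23. q=(13,11) nearest=8 d=7 new=(8,8) → add node 13 parent=8 cost=10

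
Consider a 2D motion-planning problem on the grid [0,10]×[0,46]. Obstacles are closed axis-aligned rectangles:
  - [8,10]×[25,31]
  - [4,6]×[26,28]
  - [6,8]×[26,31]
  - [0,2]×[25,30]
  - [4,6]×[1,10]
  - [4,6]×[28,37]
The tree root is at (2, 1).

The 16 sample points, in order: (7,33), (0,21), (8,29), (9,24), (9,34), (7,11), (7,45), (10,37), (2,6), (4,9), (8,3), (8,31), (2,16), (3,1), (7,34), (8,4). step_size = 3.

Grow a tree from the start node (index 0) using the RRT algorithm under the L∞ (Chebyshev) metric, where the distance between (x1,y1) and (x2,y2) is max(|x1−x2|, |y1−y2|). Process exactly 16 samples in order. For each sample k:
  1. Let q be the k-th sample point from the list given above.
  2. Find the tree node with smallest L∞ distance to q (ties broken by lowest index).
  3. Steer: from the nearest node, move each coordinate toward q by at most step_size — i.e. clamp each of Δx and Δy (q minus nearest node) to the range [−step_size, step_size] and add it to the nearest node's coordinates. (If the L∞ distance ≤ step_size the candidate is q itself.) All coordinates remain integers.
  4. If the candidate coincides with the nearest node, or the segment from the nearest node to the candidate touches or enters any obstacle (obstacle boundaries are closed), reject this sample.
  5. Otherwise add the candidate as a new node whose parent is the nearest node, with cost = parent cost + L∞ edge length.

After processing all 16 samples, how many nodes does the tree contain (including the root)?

Node count: 7

1. q=(7,33) nearest=0 d=32 new=(5,4) → blocked by [4,6]×[1,10], reject
2. q=(0,21) nearest=0 d=20 new=(0,4) → add node 1 parent=0 cost=3
3. q=(8,29) nearest=1 d=25 new=(3,7) → add node 2 parent=1 cost=6
4. q=(9,24) nearest=2 d=17 new=(6,10) → blocked by [4,6]×[1,10], reject
5. q=(9,34) nearest=2 d=27 new=(6,10) → blocked by [4,6]×[1,10], reject
6. q=(7,11) nearest=2 d=4 new=(6,10) → blocked by [4,6]×[1,10], reject
7. q=(7,45) nearest=2 d=38 new=(6,10) → blocked by [4,6]×[1,10], reject
8. q=(10,37) nearest=2 d=30 new=(6,10) → blocked by [4,6]×[1,10], reject
9. q=(2,6) nearest=2 d=1 new=(2,6) → add node 3 parent=2 cost=7
10. q=(4,9) nearest=2 d=2 new=(4,9) → blocked by [4,6]×[1,10], reject
11. q=(8,3) nearest=2 d=5 new=(6,4) → blocked by [4,6]×[1,10], reject
12. q=(8,31) nearest=2 d=24 new=(6,10) → blocked by [4,6]×[1,10], reject
13. q=(2,16) nearest=2 d=9 new=(2,10) → add node 4 parent=2 cost=9
14. q=(3,1) nearest=0 d=1 new=(3,1) → add node 5 parent=0 cost=1
15. q=(7,34) nearest=4 d=24 new=(5,13) → add node 6 parent=4 cost=12
16. q=(8,4) nearest=2 d=5 new=(6,4) → blocked by [4,6]×[1,10], reject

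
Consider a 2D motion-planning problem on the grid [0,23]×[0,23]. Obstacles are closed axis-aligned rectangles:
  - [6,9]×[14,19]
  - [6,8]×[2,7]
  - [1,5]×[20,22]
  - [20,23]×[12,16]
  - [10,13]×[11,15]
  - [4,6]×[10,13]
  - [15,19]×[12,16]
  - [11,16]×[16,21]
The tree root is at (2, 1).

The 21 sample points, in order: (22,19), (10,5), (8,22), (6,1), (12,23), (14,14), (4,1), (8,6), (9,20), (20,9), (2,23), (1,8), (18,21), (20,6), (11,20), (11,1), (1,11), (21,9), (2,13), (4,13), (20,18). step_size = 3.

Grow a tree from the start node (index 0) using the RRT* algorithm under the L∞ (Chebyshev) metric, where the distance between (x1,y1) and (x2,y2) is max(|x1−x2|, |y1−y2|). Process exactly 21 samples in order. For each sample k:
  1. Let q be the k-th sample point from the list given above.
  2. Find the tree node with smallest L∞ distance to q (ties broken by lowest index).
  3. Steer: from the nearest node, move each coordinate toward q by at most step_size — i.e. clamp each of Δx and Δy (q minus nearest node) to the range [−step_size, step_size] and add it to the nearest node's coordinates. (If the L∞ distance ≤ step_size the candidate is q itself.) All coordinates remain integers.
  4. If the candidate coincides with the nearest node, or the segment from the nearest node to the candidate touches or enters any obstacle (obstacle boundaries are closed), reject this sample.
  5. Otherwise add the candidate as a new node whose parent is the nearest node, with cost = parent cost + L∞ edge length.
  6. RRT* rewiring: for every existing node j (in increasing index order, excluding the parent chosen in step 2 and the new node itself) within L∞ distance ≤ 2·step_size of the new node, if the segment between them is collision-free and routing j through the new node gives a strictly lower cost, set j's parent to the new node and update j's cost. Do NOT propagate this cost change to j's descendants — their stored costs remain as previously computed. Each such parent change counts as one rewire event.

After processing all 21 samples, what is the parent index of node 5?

Parent of node 5: 4

1. q=(22,19) nearest=0 d=20 new=(5,4) → add node 1 parent=0 cost=3
2. q=(10,5) nearest=1 d=5 new=(8,5) → blocked by [6,8]×[2,7], reject
3. q=(8,22) nearest=1 d=18 new=(8,7) → blocked by [6,8]×[2,7], reject
4. q=(6,1) nearest=1 d=3 new=(6,1) → add node 2 parent=1 cost=6
5. q=(12,23) nearest=1 d=19 new=(8,7) → blocked by [6,8]×[2,7], reject
6. q=(14,14) nearest=1 d=10 new=(8,7) → blocked by [6,8]×[2,7], reject
7. q=(4,1) nearest=0 d=2 new=(4,1) → add node 3 parent=0 cost=2; rewire 2→3 (4<6)
8. q=(8,6) nearest=1 d=3 new=(8,6) → blocked by [6,8]×[2,7], reject
9. q=(9,20) nearest=1 d=16 new=(8,7) → blocked by [6,8]×[2,7], reject
10. q=(20,9) nearest=2 d=14 new=(9,4) → blocked by [6,8]×[2,7], reject
11. q=(2,23) nearest=1 d=19 new=(2,7) → add node 4 parent=1 cost=6
12. q=(1,8) nearest=4 d=1 new=(1,8) → add node 5 parent=4 cost=7
13. q=(18,21) nearest=4 d=16 new=(5,10) → blocked by [4,6]×[10,13], reject
14. q=(20,6) nearest=2 d=14 new=(9,4) → blocked by [6,8]×[2,7], reject
15. q=(11,20) nearest=5 d=12 new=(4,11) → blocked by [4,6]×[10,13], reject
16. q=(11,1) nearest=2 d=5 new=(9,1) → add node 6 parent=2 cost=7
17. q=(1,11) nearest=5 d=3 new=(1,11) → add node 7 parent=5 cost=10
18. q=(21,9) nearest=6 d=12 new=(12,4) → add node 8 parent=6 cost=10
19. q=(2,13) nearest=7 d=2 new=(2,13) → add node 9 parent=7 cost=12
20. q=(4,13) nearest=9 d=2 new=(4,13) → blocked by [4,6]×[10,13], reject
21. q=(20,18) nearest=8 d=14 new=(15,7) → add node 10 parent=8 cost=13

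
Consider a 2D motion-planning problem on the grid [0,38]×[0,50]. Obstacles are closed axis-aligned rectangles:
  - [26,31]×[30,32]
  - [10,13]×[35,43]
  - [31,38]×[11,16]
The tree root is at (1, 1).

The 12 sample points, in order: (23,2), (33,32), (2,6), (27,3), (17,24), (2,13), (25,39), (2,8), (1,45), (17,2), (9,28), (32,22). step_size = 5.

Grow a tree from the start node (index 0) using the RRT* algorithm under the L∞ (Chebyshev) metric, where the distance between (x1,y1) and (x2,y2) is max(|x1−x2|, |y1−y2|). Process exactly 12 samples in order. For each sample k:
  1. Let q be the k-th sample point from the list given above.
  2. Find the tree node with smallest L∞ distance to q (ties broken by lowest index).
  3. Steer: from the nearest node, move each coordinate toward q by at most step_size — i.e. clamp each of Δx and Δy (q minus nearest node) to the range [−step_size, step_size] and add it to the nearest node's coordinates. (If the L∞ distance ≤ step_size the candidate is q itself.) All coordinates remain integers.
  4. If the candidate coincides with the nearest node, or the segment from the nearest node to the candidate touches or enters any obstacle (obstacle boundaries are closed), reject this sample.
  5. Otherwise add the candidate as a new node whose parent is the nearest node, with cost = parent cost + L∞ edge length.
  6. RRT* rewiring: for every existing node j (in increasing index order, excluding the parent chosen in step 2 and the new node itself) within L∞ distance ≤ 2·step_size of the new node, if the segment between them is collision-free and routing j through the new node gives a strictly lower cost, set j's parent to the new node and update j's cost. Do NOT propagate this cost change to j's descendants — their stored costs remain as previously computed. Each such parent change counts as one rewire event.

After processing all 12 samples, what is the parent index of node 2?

Parent of node 2: 1

1. q=(23,2) nearest=0 d=22 new=(6,2) → add node 1 parent=0 cost=5
2. q=(33,32) nearest=1 d=30 new=(11,7) → add node 2 parent=1 cost=10
3. q=(2,6) nearest=1 d=4 new=(2,6) → add node 3 parent=1 cost=9
4. q=(27,3) nearest=2 d=16 new=(16,3) → add node 4 parent=2 cost=15
5. q=(17,24) nearest=2 d=17 new=(16,12) → add node 5 parent=2 cost=15
6. q=(2,13) nearest=3 d=7 new=(2,11) → add node 6 parent=3 cost=14
7. q=(25,39) nearest=5 d=27 new=(21,17) → add node 7 parent=5 cost=20
8. q=(2,8) nearest=3 d=2 new=(2,8) → add node 8 parent=3 cost=11
9. q=(1,45) nearest=7 d=28 new=(16,22) → add node 9 parent=7 cost=25
10. q=(17,2) nearest=4 d=1 new=(17,2) → add node 10 parent=4 cost=16
11. q=(9,28) nearest=9 d=7 new=(11,27) → add node 11 parent=9 cost=30
12. q=(32,22) nearest=7 d=11 new=(26,22) → add node 12 parent=7 cost=25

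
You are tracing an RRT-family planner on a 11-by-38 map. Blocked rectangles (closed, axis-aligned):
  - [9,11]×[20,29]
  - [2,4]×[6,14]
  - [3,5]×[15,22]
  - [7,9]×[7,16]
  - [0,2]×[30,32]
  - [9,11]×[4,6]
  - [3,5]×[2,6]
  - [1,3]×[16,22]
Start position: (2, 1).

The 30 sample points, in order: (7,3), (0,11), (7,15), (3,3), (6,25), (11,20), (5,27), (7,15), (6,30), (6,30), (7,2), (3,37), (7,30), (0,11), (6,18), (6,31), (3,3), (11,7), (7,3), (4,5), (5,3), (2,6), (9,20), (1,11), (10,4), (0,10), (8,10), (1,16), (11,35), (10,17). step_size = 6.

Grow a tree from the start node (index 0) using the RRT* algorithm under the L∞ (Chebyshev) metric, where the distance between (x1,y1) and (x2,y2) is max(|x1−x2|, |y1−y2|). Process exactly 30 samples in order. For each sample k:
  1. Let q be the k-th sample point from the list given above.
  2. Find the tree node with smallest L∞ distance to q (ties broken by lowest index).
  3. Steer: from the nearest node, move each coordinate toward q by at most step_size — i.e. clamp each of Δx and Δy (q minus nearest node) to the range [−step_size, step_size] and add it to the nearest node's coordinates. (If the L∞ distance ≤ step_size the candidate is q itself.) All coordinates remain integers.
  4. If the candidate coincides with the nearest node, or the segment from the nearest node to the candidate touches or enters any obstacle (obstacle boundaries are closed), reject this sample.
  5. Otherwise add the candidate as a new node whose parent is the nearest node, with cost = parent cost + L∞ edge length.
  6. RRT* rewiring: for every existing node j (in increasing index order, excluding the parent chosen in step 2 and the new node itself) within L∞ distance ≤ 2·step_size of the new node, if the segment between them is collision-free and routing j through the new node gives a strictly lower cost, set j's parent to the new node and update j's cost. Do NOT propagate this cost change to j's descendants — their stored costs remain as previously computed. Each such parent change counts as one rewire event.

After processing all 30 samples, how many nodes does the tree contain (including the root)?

1. q=(7,3) nearest=0 d=5 new=(7,3) → blocked by [3,5]×[2,6], reject
2. q=(0,11) nearest=0 d=10 new=(0,7) → add node 1 parent=0 cost=6
3. q=(7,15) nearest=1 d=8 new=(6,13) → blocked by [2,4]×[6,14], reject
4. q=(3,3) nearest=0 d=2 new=(3,3) → blocked by [3,5]×[2,6], reject
5. q=(6,25) nearest=1 d=18 new=(6,13) → blocked by [2,4]×[6,14], reject
6. q=(11,20) nearest=1 d=13 new=(6,13) → blocked by [2,4]×[6,14], reject
7. q=(5,27) nearest=1 d=20 new=(5,13) → blocked by [2,4]×[6,14], reject
8. q=(7,15) nearest=1 d=8 new=(6,13) → blocked by [2,4]×[6,14], reject
9. q=(6,30) nearest=1 d=23 new=(6,13) → blocked by [2,4]×[6,14], reject
10. q=(6,30) nearest=1 d=23 new=(6,13) → blocked by [2,4]×[6,14], reject
11. q=(7,2) nearest=0 d=5 new=(7,2) → add node 2 parent=0 cost=5
12. q=(3,37) nearest=1 d=30 new=(3,13) → blocked by [2,4]×[6,14], reject
13. q=(7,30) nearest=1 d=23 new=(6,13) → blocked by [2,4]×[6,14], reject
14. q=(0,11) nearest=1 d=4 new=(0,11) → add node 3 parent=1 cost=10
15. q=(6,18) nearest=3 d=7 new=(6,17) → blocked by [2,4]×[6,14], reject
16. q=(6,31) nearest=3 d=20 new=(6,17) → blocked by [2,4]×[6,14], reject
17. q=(3,3) nearest=0 d=2 new=(3,3) → blocked by [3,5]×[2,6], reject
18. q=(11,7) nearest=2 d=5 new=(11,7) → blocked by [9,11]×[4,6], reject
19. q=(7,3) nearest=2 d=1 new=(7,3) → add node 4 parent=2 cost=6
20. q=(4,5) nearest=2 d=3 new=(4,5) → blocked by [3,5]×[2,6], reject
21. q=(5,3) nearest=2 d=2 new=(5,3) → blocked by [3,5]×[2,6], reject
22. q=(2,6) nearest=1 d=2 new=(2,6) → blocked by [2,4]×[6,14], reject
23. q=(9,20) nearest=3 d=9 new=(6,17) → blocked by [2,4]×[6,14], reject
24. q=(1,11) nearest=3 d=1 new=(1,11) → add node 5 parent=3 cost=11
25. q=(10,4) nearest=2 d=3 new=(10,4) → blocked by [9,11]×[4,6], reject
26. q=(0,10) nearest=3 d=1 new=(0,10) → add node 6 parent=3 cost=11
27. q=(8,10) nearest=4 d=7 new=(8,9) → blocked by [7,9]×[7,16], reject
28. q=(1,16) nearest=3 d=5 new=(1,16) → blocked by [1,3]×[16,22], reject
29. q=(11,35) nearest=3 d=24 new=(6,17) → blocked by [2,4]×[6,14], reject
30. q=(10,17) nearest=5 d=9 new=(7,17) → blocked by [2,4]×[6,14], reject

Node count: 7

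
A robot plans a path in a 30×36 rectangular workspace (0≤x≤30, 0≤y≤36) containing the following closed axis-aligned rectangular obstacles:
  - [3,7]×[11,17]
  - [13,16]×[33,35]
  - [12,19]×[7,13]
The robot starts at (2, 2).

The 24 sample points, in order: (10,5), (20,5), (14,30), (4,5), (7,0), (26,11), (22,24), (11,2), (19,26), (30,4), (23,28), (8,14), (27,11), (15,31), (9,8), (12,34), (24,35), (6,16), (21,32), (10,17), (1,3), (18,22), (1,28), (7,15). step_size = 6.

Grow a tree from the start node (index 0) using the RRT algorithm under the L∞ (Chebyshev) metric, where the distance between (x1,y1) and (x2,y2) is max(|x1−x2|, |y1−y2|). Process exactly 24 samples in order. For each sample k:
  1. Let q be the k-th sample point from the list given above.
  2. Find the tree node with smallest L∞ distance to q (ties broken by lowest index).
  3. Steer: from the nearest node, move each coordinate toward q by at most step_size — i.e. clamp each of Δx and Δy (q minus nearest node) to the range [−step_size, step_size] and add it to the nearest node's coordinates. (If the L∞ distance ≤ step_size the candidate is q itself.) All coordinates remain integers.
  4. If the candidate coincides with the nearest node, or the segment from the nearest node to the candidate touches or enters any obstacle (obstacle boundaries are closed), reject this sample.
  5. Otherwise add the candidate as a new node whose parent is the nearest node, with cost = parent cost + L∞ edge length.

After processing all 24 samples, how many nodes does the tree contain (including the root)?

Node count: 18

1. q=(10,5) nearest=0 d=8 new=(8,5) → add node 1 parent=0 cost=6
2. q=(20,5) nearest=1 d=12 new=(14,5) → add node 2 parent=1 cost=12
3. q=(14,30) nearest=1 d=25 new=(14,11) → blocked by [12,19]×[7,13], reject
4. q=(4,5) nearest=0 d=3 new=(4,5) → add node 3 parent=0 cost=3
5. q=(7,0) nearest=0 d=5 new=(7,0) → add node 4 parent=0 cost=5
6. q=(26,11) nearest=2 d=12 new=(20,11) → blocked by [12,19]×[7,13], reject
7. q=(22,24) nearest=1 d=19 new=(14,11) → blocked by [12,19]×[7,13], reject
8. q=(11,2) nearest=1 d=3 new=(11,2) → add node 5 parent=1 cost=9
9. q=(19,26) nearest=1 d=21 new=(14,11) → blocked by [12,19]×[7,13], reject
10. q=(30,4) nearest=2 d=16 new=(20,4) → add node 6 parent=2 cost=18
11. q=(23,28) nearest=1 d=23 new=(14,11) → blocked by [12,19]×[7,13], reject
12. q=(8,14) nearest=1 d=9 new=(8,11) → add node 7 parent=1 cost=12
13. q=(27,11) nearest=6 d=7 new=(26,10) → add node 8 parent=6 cost=24
14. q=(15,31) nearest=7 d=20 new=(14,17) → add node 9 parent=7 cost=18
15. q=(9,8) nearest=1 d=3 new=(9,8) → add node 10 parent=1 cost=9
16. q=(12,34) nearest=9 d=17 new=(12,23) → add node 11 parent=9 cost=24
17. q=(24,35) nearest=11 d=12 new=(18,29) → add node 12 parent=11 cost=30
18. q=(6,16) nearest=7 d=5 new=(6,16) → blocked by [3,7]×[11,17], reject
19. q=(21,32) nearest=12 d=3 new=(21,32) → add node 13 parent=12 cost=33
20. q=(10,17) nearest=9 d=4 new=(10,17) → add node 14 parent=9 cost=22
21. q=(1,3) nearest=0 d=1 new=(1,3) → add node 15 parent=0 cost=1
22. q=(18,22) nearest=9 d=5 new=(18,22) → add node 16 parent=9 cost=23
23. q=(1,28) nearest=11 d=11 new=(6,28) → add node 17 parent=11 cost=30
24. q=(7,15) nearest=14 d=3 new=(7,15) → blocked by [3,7]×[11,17], reject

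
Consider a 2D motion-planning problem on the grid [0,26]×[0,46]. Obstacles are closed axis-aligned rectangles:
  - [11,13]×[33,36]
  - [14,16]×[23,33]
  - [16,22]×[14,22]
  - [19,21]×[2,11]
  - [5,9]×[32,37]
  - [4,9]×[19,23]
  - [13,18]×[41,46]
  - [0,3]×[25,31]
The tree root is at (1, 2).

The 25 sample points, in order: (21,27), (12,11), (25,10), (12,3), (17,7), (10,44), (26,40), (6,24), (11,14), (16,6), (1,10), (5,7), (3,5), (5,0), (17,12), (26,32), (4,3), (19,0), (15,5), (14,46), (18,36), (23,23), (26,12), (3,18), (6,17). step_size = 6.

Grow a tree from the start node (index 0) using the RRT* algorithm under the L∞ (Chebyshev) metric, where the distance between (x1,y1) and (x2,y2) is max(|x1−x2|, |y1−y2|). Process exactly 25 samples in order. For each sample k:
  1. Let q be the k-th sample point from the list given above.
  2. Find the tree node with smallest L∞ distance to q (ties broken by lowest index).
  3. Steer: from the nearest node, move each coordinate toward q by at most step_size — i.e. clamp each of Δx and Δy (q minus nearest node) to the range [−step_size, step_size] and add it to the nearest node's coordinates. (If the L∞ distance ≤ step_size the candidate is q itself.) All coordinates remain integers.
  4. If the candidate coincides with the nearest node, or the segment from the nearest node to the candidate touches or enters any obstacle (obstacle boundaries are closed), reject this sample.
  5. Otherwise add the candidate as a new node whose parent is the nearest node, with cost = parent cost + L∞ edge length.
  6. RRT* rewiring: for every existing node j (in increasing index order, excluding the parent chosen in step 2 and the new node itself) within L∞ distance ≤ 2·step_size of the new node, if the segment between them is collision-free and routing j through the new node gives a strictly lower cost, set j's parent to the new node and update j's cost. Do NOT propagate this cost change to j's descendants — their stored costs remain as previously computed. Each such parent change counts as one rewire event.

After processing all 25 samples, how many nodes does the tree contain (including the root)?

1. q=(21,27) nearest=0 d=25 new=(7,8) → add node 1 parent=0 cost=6
2. q=(12,11) nearest=1 d=5 new=(12,11) → add node 2 parent=1 cost=11
3. q=(25,10) nearest=2 d=13 new=(18,10) → add node 3 parent=2 cost=17
4. q=(12,3) nearest=1 d=5 new=(12,3) → add node 4 parent=1 cost=11
5. q=(17,7) nearest=3 d=3 new=(17,7) → add node 5 parent=3 cost=20
6. q=(10,44) nearest=2 d=33 new=(10,17) → add node 6 parent=2 cost=17
7. q=(26,40) nearest=6 d=23 new=(16,23) → blocked by [14,16]×[23,33], reject
8. q=(6,24) nearest=6 d=7 new=(6,23) → blocked by [4,9]×[19,23], reject
9. q=(11,14) nearest=2 d=3 new=(11,14) → add node 7 parent=2 cost=14
10. q=(16,6) nearest=5 d=1 new=(16,6) → add node 8 parent=5 cost=21
11. q=(1,10) nearest=1 d=6 new=(1,10) → add node 9 parent=1 cost=12
12. q=(5,7) nearest=1 d=2 new=(5,7) → add node 10 parent=1 cost=8; rewire 8→10 (19<21)
13. q=(3,5) nearest=10 d=2 new=(3,5) → add node 11 parent=10 cost=10
14. q=(5,0) nearest=0 d=4 new=(5,0) → add node 12 parent=0 cost=4; rewire 5→12 (16<20); rewire 8→12 (15<19); rewire 11→12 (9<10)
15. q=(17,12) nearest=3 d=2 new=(17,12) → add node 13 parent=3 cost=19
16. q=(26,32) nearest=6 d=16 new=(16,23) → blocked by [14,16]×[23,33], reject
17. q=(4,3) nearest=11 d=2 new=(4,3) → add node 14 parent=11 cost=11
18. q=(19,0) nearest=8 d=6 new=(19,0) → add node 15 parent=8 cost=21
19. q=(15,5) nearest=8 d=1 new=(15,5) → add node 16 parent=8 cost=16
20. q=(14,46) nearest=6 d=29 new=(14,23) → blocked by [14,16]×[23,33], reject
21. q=(18,36) nearest=6 d=19 new=(16,23) → blocked by [14,16]×[23,33], reject
22. q=(23,23) nearest=13 d=11 new=(23,18) → blocked by [16,22]×[14,22], reject
23. q=(26,12) nearest=3 d=8 new=(24,12) → blocked by [19,21]×[2,11], reject
24. q=(3,18) nearest=6 d=7 new=(4,18) → add node 17 parent=6 cost=23
25. q=(6,17) nearest=17 d=2 new=(6,17) → add node 18 parent=17 cost=25

Node count: 19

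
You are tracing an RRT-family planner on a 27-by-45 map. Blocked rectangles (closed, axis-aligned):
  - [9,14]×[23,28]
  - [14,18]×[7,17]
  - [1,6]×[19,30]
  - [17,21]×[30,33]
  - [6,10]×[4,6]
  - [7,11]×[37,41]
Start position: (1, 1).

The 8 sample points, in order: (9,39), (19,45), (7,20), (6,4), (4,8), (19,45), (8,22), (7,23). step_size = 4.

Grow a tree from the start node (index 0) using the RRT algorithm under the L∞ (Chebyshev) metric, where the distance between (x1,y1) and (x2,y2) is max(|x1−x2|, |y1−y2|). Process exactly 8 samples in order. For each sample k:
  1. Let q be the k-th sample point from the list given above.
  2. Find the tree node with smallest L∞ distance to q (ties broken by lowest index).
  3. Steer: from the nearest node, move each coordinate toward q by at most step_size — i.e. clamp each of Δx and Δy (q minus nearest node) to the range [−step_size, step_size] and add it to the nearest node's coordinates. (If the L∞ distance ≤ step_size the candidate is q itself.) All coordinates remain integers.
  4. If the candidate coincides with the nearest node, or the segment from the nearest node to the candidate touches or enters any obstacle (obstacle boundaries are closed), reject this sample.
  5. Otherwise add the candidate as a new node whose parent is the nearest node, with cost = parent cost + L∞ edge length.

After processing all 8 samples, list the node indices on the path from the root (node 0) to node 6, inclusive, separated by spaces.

1. q=(9,39) nearest=0 d=38 new=(5,5) → add node 1 parent=0 cost=4
2. q=(19,45) nearest=1 d=40 new=(9,9) → blocked by [6,10]×[4,6], reject
3. q=(7,20) nearest=1 d=15 new=(7,9) → add node 2 parent=1 cost=8
4. q=(6,4) nearest=1 d=1 new=(6,4) → blocked by [6,10]×[4,6], reject
5. q=(4,8) nearest=1 d=3 new=(4,8) → add node 3 parent=1 cost=7
6. q=(19,45) nearest=2 d=36 new=(11,13) → add node 4 parent=2 cost=12
7. q=(8,22) nearest=4 d=9 new=(8,17) → add node 5 parent=4 cost=16
8. q=(7,23) nearest=5 d=6 new=(7,21) → add node 6 parent=5 cost=20

Path: 0 1 2 4 5 6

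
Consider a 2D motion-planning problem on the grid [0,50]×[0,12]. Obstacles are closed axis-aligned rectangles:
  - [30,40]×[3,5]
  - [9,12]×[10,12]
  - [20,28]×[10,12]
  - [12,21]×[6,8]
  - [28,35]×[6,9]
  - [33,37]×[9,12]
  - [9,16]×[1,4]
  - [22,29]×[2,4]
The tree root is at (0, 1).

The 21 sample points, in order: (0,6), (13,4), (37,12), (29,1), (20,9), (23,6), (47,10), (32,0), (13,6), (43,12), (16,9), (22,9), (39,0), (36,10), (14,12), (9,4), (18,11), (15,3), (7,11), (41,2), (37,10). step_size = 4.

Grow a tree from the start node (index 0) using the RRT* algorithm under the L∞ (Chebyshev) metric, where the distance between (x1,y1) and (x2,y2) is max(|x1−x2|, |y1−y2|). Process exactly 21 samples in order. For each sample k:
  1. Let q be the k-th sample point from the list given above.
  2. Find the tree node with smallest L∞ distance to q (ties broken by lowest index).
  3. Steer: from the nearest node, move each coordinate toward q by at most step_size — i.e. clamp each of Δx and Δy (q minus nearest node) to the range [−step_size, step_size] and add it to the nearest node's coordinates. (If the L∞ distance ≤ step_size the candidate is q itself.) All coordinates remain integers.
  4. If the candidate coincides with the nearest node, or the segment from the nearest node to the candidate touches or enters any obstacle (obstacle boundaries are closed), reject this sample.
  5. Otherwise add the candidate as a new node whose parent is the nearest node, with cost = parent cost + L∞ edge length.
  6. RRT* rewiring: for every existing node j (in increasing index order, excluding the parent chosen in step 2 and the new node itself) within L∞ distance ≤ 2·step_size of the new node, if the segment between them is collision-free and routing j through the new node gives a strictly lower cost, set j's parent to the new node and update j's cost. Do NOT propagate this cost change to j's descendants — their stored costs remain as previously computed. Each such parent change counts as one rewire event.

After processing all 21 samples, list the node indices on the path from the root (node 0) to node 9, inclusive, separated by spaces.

1. q=(0,6) nearest=0 d=5 new=(0,5) → add node 1 parent=0 cost=4
2. q=(13,4) nearest=0 d=13 new=(4,4) → add node 2 parent=0 cost=4
3. q=(37,12) nearest=2 d=33 new=(8,8) → add node 3 parent=2 cost=8
4. q=(29,1) nearest=3 d=21 new=(12,4) → blocked by [9,16]×[1,4], reject
5. q=(20,9) nearest=3 d=12 new=(12,9) → add node 4 parent=3 cost=12
6. q=(23,6) nearest=4 d=11 new=(16,6) → blocked by [12,21]×[6,8], reject
7. q=(47,10) nearest=4 d=35 new=(16,10) → add node 5 parent=4 cost=16
8. q=(32,0) nearest=5 d=16 new=(20,6) → blocked by [12,21]×[6,8], reject
9. q=(13,6) nearest=4 d=3 new=(13,6) → blocked by [12,21]×[6,8], reject
10. q=(43,12) nearest=5 d=27 new=(20,12) → blocked by [20,28]×[10,12], reject
11. q=(16,9) nearest=5 d=1 new=(16,9) → add node 6 parent=5 cost=17
12. q=(22,9) nearest=5 d=6 new=(20,9) → add node 7 parent=5 cost=20
13. q=(39,0) nearest=7 d=19 new=(24,5) → blocked by [12,21]×[6,8], reject
14. q=(36,10) nearest=7 d=16 new=(24,10) → blocked by [20,28]×[10,12], reject
15. q=(14,12) nearest=5 d=2 new=(14,12) → add node 8 parent=5 cost=18
16. q=(9,4) nearest=3 d=4 new=(9,4) → blocked by [9,16]×[1,4], reject
17. q=(18,11) nearest=5 d=2 new=(18,11) → add node 9 parent=5 cost=18
18. q=(15,3) nearest=4 d=6 new=(15,5) → blocked by [12,21]×[6,8], reject
19. q=(7,11) nearest=3 d=3 new=(7,11) → add node 10 parent=3 cost=11
20. q=(41,2) nearest=7 d=21 new=(24,5) → blocked by [12,21]×[6,8], reject
21. q=(37,10) nearest=7 d=17 new=(24,10) → blocked by [20,28]×[10,12], reject

Path: 0 2 3 4 5 9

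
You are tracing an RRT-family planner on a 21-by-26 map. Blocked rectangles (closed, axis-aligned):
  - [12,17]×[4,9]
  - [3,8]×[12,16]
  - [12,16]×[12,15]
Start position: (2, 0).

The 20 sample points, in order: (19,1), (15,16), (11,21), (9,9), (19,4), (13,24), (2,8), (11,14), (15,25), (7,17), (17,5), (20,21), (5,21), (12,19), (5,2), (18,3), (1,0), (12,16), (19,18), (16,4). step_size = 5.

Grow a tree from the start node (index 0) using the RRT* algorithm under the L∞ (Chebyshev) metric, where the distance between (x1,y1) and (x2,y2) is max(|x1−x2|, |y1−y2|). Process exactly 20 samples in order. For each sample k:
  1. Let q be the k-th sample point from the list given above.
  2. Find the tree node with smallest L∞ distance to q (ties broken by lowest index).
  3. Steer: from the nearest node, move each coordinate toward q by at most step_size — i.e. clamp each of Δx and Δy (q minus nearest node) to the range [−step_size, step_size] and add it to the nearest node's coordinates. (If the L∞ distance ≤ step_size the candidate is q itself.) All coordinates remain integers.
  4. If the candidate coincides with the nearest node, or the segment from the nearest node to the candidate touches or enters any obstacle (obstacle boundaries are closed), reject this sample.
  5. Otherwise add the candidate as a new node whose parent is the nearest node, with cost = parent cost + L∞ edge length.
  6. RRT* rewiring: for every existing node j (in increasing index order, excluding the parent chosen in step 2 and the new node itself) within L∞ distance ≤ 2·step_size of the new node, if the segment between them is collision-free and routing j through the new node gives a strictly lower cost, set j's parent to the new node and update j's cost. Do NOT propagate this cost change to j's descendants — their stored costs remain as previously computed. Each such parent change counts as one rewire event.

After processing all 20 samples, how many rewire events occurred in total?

1. q=(19,1) nearest=0 d=17 new=(7,1) → add node 1 parent=0 cost=5
2. q=(15,16) nearest=1 d=15 new=(12,6) → blocked by [12,17]×[4,9], reject
3. q=(11,21) nearest=1 d=20 new=(11,6) → add node 2 parent=1 cost=10
4. q=(9,9) nearest=2 d=3 new=(9,9) → add node 3 parent=2 cost=13
5. q=(19,4) nearest=2 d=8 new=(16,4) → blocked by [12,17]×[4,9], reject
6. q=(13,24) nearest=3 d=15 new=(13,14) → blocked by [12,16]×[12,15], reject
7. q=(2,8) nearest=1 d=7 new=(2,6) → add node 4 parent=1 cost=10
8. q=(11,14) nearest=3 d=5 new=(11,14) → add node 5 parent=3 cost=18
9. q=(15,25) nearest=5 d=11 new=(15,19) → add node 6 parent=5 cost=23
10. q=(7,17) nearest=5 d=4 new=(7,17) → add node 7 parent=5 cost=22
11. q=(17,5) nearest=2 d=6 new=(16,5) → blocked by [12,17]×[4,9], reject
12. q=(20,21) nearest=6 d=5 new=(20,21) → add node 8 parent=6 cost=28
13. q=(5,21) nearest=7 d=4 new=(5,21) → add node 9 parent=7 cost=26
14. q=(12,19) nearest=6 d=3 new=(12,19) → add node 10 parent=6 cost=26
15. q=(5,2) nearest=1 d=2 new=(5,2) → add node 11 parent=1 cost=7
16. q=(18,3) nearest=2 d=7 new=(16,3) → blocked by [12,17]×[4,9], reject
17. q=(1,0) nearest=0 d=1 new=(1,0) → add node 12 parent=0 cost=1; rewire 3→12 (10<13); rewire 4→12 (7<10); rewire 11→12 (5<7)
18. q=(12,16) nearest=5 d=2 new=(12,16) → add node 13 parent=5 cost=20; rewire 10→13 (23<26)
19. q=(19,18) nearest=8 d=3 new=(19,18) → add node 14 parent=8 cost=31
20. q=(16,4) nearest=2 d=5 new=(16,4) → blocked by [12,17]×[4,9], reject

Rewire events: 4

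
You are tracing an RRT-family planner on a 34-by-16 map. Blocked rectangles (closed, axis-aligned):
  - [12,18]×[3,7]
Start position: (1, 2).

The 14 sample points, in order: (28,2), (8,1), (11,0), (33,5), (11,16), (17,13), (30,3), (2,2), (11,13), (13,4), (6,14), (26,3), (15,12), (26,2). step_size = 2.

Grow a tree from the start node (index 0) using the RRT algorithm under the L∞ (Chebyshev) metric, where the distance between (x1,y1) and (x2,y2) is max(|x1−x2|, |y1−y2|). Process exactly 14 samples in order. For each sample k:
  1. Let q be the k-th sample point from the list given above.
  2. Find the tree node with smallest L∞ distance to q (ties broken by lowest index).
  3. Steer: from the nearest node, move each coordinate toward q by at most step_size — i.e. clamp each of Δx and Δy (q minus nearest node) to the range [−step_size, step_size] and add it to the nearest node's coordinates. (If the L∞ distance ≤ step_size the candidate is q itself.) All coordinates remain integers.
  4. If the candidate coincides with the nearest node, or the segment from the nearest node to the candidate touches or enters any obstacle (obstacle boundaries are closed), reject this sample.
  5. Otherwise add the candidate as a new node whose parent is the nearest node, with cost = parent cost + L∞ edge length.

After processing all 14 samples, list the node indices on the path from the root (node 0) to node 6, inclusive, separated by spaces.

1. q=(28,2) nearest=0 d=27 new=(3,2) → add node 1 parent=0 cost=2
2. q=(8,1) nearest=1 d=5 new=(5,1) → add node 2 parent=1 cost=4
3. q=(11,0) nearest=2 d=6 new=(7,0) → add node 3 parent=2 cost=6
4. q=(33,5) nearest=3 d=26 new=(9,2) → add node 4 parent=3 cost=8
5. q=(11,16) nearest=0 d=14 new=(3,4) → add node 5 parent=0 cost=2
6. q=(17,13) nearest=4 d=11 new=(11,4) → add node 6 parent=4 cost=10
7. q=(30,3) nearest=6 d=19 new=(13,3) → blocked by [12,18]×[3,7], reject
8. q=(2,2) nearest=0 d=1 new=(2,2) → add node 7 parent=0 cost=1
9. q=(11,13) nearest=5 d=9 new=(5,6) → add node 8 parent=5 cost=4
10. q=(13,4) nearest=6 d=2 new=(13,4) → blocked by [12,18]×[3,7], reject
11. q=(6,14) nearest=8 d=8 new=(6,8) → add node 9 parent=8 cost=6
12. q=(26,3) nearest=6 d=15 new=(13,3) → blocked by [12,18]×[3,7], reject
13. q=(15,12) nearest=6 d=8 new=(13,6) → blocked by [12,18]×[3,7], reject
14. q=(26,2) nearest=6 d=15 new=(13,2) → blocked by [12,18]×[3,7], reject

Path: 0 1 2 3 4 6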